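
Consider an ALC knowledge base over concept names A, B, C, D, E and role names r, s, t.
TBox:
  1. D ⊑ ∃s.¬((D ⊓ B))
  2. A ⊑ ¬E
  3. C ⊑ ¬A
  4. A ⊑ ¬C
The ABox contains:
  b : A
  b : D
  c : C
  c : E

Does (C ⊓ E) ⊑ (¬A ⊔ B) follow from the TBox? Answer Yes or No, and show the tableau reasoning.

1. (C ⊓ E) ⊑ (¬A ⊔ B)  ⇔  ((C ⊓ E) ⊓ (A ⊓ ¬B)) unsat w.r.t. T
   all branches close; clash {C, ¬C} at x₀
2. Hence (C ⊓ E) ⊑ (¬A ⊔ B): entailed.

Yes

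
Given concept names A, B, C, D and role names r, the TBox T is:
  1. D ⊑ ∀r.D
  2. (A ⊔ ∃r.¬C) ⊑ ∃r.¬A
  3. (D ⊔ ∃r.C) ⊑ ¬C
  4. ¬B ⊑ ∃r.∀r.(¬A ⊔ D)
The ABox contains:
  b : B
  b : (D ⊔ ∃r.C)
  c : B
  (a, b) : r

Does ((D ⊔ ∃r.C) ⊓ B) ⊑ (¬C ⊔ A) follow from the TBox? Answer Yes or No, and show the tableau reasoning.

Yes

1. ((D ⊔ ∃r.C) ⊓ B) ⊑ (¬C ⊔ A)  ⇔  (((D ⊔ ∃r.C) ⊓ B) ⊓ (C ⊓ ¬A)) unsat w.r.t. T
   all branches close; clash {C, ¬C} at x₀
2. Hence ((D ⊔ ∃r.C) ⊓ B) ⊑ (¬C ⊔ A): entailed.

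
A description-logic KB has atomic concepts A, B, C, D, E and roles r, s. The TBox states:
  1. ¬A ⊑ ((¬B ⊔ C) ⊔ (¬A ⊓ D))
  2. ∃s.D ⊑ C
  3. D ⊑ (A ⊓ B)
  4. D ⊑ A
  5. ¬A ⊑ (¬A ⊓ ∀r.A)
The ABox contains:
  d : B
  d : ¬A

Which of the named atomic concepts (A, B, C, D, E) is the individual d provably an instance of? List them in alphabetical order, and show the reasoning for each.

{B, C}

1. d : A?  L(d) = {B, ¬A} ∪ {¬A}
   apply at d: ¬A⊑((¬B ⊔ C) ⊔ (¬A ⊓ D)); ¬A⊑(¬A ⊓ ∀r.A)
   open: L(d) ⊇ {B, C, ¬A, ¬D, ∀r.A, …} — d ∉ A possible
2. d : B?  L(d) = {B, ¬A} ∪ {¬B}
   clash {B, ¬B} at d — d ∈ B
3. d : C?  L(d) = {B, ¬A} ∪ {¬C}
   clash {A, ¬A} at d — d ∈ C
4. d : D?  L(d) = {B, ¬A} ∪ {¬D}
   apply at d: ¬A⊑((¬B ⊔ C) ⊔ (¬A ⊓ D)); ¬A⊑(¬A ⊓ ∀r.A)
   open: L(d) ⊇ {B, C, ¬A, ¬D, ∀r.A, …} — d ∉ D possible
5. d : E?  L(d) = {B, ¬A} ∪ {¬E}
   apply at d: ¬A⊑((¬B ⊔ C) ⊔ (¬A ⊓ D)); ¬A⊑(¬A ⊓ ∀r.A)
   open: L(d) ⊇ {B, C, ¬A, ¬D, ¬E, …} — d ∉ E possible
6. Entailed for d: {B, C}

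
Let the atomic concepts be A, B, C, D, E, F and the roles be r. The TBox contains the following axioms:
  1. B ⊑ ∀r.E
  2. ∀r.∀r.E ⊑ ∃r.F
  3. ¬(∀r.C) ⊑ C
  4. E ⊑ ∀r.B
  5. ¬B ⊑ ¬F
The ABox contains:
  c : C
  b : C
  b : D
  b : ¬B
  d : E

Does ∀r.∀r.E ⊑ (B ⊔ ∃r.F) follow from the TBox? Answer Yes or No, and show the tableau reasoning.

1. ∀r.∀r.E ⊑ (B ⊔ ∃r.F)  ⇔  (∀r.∀r.E ⊓ (¬B ⊓ ∀r.¬F)) unsat w.r.t. T
   all branches close; clash {F, ¬F} at an ∃-successor
2. Hence ∀r.∀r.E ⊑ (B ⊔ ∃r.F): entailed.

Yes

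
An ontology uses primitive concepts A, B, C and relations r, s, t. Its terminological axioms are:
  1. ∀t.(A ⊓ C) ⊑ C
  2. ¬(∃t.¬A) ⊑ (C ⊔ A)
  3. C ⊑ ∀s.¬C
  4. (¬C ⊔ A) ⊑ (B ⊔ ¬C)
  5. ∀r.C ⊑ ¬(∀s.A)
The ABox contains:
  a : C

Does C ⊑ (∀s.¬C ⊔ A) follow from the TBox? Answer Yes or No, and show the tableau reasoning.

Yes

1. C ⊑ (∀s.¬C ⊔ A)  ⇔  (C ⊓ (∃s.C ⊓ ¬A)) unsat w.r.t. T
   all branches close; clash {C, ¬C} at x₀
2. Hence C ⊑ (∀s.¬C ⊔ A): entailed.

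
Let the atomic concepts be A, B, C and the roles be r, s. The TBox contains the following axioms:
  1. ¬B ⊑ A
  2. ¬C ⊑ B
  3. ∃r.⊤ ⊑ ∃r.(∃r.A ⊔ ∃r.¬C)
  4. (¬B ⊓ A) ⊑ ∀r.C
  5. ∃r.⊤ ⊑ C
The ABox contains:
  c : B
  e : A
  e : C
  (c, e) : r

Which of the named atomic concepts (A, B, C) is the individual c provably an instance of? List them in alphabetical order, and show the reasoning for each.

{B, C}

1. c : A?  L(c) = {B} ∪ {¬A}
   open: L(c) ⊇ {B, C, ¬A, ∃r.(∃r.A ⊔ ∃r.¬C)} (+ ∃-successors) — c ∉ A possible
2. c : B?  L(c) = {B} ∪ {¬B}
   clash {B, ¬B} at c — c ∈ B
3. c : C?  L(c) = {B} ∪ {¬C}
   clash {C, ¬C} at c — c ∈ C
4. Entailed for c: {B, C}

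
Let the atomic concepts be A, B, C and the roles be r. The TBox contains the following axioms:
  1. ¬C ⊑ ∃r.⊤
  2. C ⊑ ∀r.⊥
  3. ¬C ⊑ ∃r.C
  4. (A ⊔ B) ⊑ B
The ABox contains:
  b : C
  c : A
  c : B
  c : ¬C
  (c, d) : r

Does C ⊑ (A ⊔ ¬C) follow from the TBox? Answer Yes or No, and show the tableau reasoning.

No

1. C ⊑ (A ⊔ ¬C)  ⇔  (C ⊓ (¬A ⊓ C)) unsat w.r.t. T
   apply at x₀: C⊑∀r.⊥
   open: L(x₀) ⊇ {C, ¬A, ¬B, ∀r.⊥}
2. Hence C ⊑ (A ⊔ ¬C): not entailed.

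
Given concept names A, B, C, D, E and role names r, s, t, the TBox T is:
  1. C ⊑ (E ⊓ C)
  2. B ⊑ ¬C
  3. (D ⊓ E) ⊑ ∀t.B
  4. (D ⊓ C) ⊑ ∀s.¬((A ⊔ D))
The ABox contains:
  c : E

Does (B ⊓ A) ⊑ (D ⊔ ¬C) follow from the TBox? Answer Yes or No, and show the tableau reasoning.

Yes

1. (B ⊓ A) ⊑ (D ⊔ ¬C)  ⇔  ((B ⊓ A) ⊓ (¬D ⊓ C)) unsat w.r.t. T
   all branches close; clash {C, ¬C} at x₀
2. Hence (B ⊓ A) ⊑ (D ⊔ ¬C): entailed.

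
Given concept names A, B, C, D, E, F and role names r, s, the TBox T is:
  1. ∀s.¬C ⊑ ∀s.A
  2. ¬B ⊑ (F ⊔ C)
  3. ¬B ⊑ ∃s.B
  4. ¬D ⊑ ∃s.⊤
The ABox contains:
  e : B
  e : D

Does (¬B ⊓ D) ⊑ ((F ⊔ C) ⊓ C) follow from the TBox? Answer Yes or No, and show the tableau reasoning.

No

1. (¬B ⊓ D) ⊑ ((F ⊔ C) ⊓ C)  ⇔  ((¬B ⊓ D) ⊓ ((¬F ⊓ ¬C) ⊔ ¬C)) unsat w.r.t. T
   apply at x₀: ¬B⊑(F ⊔ C); ¬B⊑∃s.B
   open: L(x₀) ⊇ {D, F, ¬B, ¬C, ∃s.B, …} (+ ∃-successors)
2. Hence (¬B ⊓ D) ⊑ ((F ⊔ C) ⊓ C): not entailed.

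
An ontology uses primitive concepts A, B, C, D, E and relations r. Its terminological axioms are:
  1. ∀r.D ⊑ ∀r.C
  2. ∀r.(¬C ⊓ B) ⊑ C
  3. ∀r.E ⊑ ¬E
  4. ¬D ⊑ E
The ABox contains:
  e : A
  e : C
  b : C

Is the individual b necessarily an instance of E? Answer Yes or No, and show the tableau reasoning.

1. b : E?  L(b) = {C} ∪ {¬E}
   open: L(b) ⊇ {C, D, ¬E, ∃r.¬D} (+ ∃-successors) — b ∉ E possible
2. Hence b : E: not entailed.

No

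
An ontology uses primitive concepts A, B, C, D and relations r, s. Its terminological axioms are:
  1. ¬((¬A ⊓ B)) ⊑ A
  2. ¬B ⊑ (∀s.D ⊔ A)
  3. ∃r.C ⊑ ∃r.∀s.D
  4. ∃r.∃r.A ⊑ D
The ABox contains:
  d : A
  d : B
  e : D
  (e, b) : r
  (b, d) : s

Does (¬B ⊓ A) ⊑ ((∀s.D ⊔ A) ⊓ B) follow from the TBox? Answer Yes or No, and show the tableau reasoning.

1. (¬B ⊓ A) ⊑ ((∀s.D ⊔ A) ⊓ B)  ⇔  ((¬B ⊓ A) ⊓ ((∃s.¬D ⊓ ¬A) ⊔ ¬B)) unsat w.r.t. T
   apply at x₀: ¬B⊑(∀s.D ⊔ A)
   open: L(x₀) ⊇ {A, ¬B, ∀r.¬C, ∀r.∀r.¬A}
2. Hence (¬B ⊓ A) ⊑ ((∀s.D ⊔ A) ⊓ B): not entailed.

No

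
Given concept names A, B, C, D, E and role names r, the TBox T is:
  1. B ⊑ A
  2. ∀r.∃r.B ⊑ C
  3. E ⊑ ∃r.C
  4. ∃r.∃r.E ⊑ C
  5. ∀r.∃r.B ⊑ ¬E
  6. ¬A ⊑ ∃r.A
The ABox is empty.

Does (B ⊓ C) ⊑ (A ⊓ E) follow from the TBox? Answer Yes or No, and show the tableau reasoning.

1. (B ⊓ C) ⊑ (A ⊓ E)  ⇔  ((B ⊓ C) ⊓ (¬A ⊔ ¬E)) unsat w.r.t. T
   apply at x₀: B⊑A
   open: L(x₀) ⊇ {A, B, C, ¬E}
2. Hence (B ⊓ C) ⊑ (A ⊓ E): not entailed.

No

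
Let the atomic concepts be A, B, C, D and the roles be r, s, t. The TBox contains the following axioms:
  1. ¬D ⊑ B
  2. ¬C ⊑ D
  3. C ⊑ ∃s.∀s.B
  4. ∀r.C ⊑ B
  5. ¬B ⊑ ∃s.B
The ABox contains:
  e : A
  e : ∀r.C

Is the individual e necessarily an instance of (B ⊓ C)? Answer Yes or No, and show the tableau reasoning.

No

1. e : (B ⊓ C)?  L(e) = {A, ∀r.C} ∪ {(¬B ⊔ ¬C)}
   apply at e: ∀r.C⊑B
   open: L(e) ⊇ {A, B, D, ¬C, ∀r.C} — e ∉ (B ⊓ C) possible
2. Hence e : (B ⊓ C): not entailed.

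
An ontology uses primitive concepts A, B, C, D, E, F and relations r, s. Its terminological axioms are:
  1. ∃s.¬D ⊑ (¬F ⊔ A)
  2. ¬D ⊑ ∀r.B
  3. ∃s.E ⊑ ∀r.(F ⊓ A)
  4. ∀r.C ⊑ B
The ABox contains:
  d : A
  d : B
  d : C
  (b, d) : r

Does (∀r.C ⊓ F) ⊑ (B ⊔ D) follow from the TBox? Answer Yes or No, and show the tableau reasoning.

Yes

1. (∀r.C ⊓ F) ⊑ (B ⊔ D)  ⇔  ((∀r.C ⊓ F) ⊓ (¬B ⊓ ¬D)) unsat w.r.t. T
   all branches close; clash {B, ¬B} at x₀
2. Hence (∀r.C ⊓ F) ⊑ (B ⊔ D): entailed.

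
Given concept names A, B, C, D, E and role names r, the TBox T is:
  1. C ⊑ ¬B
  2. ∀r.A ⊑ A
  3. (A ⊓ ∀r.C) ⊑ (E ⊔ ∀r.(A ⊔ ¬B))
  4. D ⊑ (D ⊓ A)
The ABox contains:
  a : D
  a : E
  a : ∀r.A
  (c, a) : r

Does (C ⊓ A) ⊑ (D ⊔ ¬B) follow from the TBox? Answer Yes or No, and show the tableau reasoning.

Yes

1. (C ⊓ A) ⊑ (D ⊔ ¬B)  ⇔  ((C ⊓ A) ⊓ (¬D ⊓ B)) unsat w.r.t. T
   all branches close; clash {B, ¬B} at x₀
2. Hence (C ⊓ A) ⊑ (D ⊔ ¬B): entailed.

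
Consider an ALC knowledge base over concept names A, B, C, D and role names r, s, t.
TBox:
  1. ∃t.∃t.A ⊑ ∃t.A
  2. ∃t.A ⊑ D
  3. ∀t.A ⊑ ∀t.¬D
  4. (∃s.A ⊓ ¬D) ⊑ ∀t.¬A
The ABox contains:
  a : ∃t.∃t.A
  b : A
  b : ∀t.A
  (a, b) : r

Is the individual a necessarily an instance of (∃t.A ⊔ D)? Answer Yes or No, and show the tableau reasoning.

1. a : (∃t.A ⊔ D)?  L(a) = {∃t.∃t.A} ∪ {(∀t.¬A ⊓ ¬D)}
   clash {D, ¬D} at an ∃-successor — a ∈ (∃t.A ⊔ D)
2. Hence a : (∃t.A ⊔ D): entailed.

Yes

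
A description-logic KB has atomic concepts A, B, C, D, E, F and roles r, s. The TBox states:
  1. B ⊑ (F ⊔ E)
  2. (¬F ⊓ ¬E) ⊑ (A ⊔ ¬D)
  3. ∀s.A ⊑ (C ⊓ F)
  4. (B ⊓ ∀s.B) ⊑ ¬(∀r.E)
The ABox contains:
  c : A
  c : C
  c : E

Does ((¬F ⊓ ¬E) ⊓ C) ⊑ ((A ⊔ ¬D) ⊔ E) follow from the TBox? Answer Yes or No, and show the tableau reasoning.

1. ((¬F ⊓ ¬E) ⊓ C) ⊑ ((A ⊔ ¬D) ⊔ E)  ⇔  (((¬F ⊓ ¬E) ⊓ C) ⊓ ((¬A ⊓ D) ⊓ ¬E)) unsat w.r.t. T
   all branches close; clash {E, ¬E} at x₀
2. Hence ((¬F ⊓ ¬E) ⊓ C) ⊑ ((A ⊔ ¬D) ⊔ E): entailed.

Yes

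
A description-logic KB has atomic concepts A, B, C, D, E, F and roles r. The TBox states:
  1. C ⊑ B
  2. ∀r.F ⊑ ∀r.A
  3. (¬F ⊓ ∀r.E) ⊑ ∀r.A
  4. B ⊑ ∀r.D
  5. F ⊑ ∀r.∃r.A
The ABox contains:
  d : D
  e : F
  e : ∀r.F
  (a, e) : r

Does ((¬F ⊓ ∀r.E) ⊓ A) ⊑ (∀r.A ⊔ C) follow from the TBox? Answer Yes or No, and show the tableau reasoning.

Yes

1. ((¬F ⊓ ∀r.E) ⊓ A) ⊑ (∀r.A ⊔ C)  ⇔  (((¬F ⊓ ∀r.E) ⊓ A) ⊓ (∃r.¬A ⊓ ¬C)) unsat w.r.t. T
   all branches close; clash {A, ¬A} at an ∃-successor
2. Hence ((¬F ⊓ ∀r.E) ⊓ A) ⊑ (∀r.A ⊔ C): entailed.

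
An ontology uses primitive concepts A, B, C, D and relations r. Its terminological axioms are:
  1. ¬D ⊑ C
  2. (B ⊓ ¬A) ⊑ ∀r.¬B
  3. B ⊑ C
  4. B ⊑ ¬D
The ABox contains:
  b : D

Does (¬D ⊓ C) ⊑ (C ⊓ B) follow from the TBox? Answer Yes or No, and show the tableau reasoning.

1. (¬D ⊓ C) ⊑ (C ⊓ B)  ⇔  ((¬D ⊓ C) ⊓ (¬C ⊔ ¬B)) unsat w.r.t. T
   open: L(x₀) ⊇ {C, ¬B, ¬D}
2. Hence (¬D ⊓ C) ⊑ (C ⊓ B): not entailed.

No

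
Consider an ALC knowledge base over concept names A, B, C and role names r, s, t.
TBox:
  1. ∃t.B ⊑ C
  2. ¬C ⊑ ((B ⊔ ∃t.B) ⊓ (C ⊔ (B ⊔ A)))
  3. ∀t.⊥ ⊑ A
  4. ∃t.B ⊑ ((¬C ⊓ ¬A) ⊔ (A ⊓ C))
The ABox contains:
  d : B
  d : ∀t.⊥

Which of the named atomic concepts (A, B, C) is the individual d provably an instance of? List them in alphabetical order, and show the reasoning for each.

1. d : A?  L(d) = {B, ∀t.⊥} ∪ {¬A}
   clash {A, ¬A} at d — d ∈ A
2. d : B?  L(d) = {B, ∀t.⊥} ∪ {¬B}
   clash {B, ¬B} at d — d ∈ B
3. d : C?  L(d) = {B, ∀t.⊥} ∪ {¬C}
   apply at d: ¬C⊑((B ⊔ ∃t.B) ⊓ (C ⊔ (B ⊔ A))); ∀t.⊥⊑A
   open: L(d) ⊇ {A, B, ¬C, ∀t.¬B, ∀t.⊥} — d ∉ C possible
4. Entailed for d: {A, B}

{A, B}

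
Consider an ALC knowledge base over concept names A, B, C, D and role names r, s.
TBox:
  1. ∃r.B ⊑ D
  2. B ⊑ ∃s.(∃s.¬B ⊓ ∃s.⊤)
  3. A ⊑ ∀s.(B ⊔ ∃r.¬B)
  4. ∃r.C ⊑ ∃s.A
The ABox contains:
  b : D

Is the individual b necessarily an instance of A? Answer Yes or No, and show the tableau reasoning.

1. b : A?  L(b) = {D} ∪ {¬A}
   open: L(b) ⊇ {D, ¬A, ¬B, ∀r.¬C} — b ∉ A possible
2. Hence b : A: not entailed.

No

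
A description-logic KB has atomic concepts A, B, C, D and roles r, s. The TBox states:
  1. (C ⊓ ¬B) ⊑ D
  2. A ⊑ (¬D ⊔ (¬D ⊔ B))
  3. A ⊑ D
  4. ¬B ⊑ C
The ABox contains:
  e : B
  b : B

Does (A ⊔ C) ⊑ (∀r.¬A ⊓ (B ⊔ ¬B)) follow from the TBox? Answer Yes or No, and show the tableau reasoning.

No

1. (A ⊔ C) ⊑ (∀r.¬A ⊓ (B ⊔ ¬B))  ⇔  ((A ⊔ C) ⊓ (∃r.A ⊔ (¬B ⊓ B))) unsat w.r.t. T
   open: L(x₀) ⊇ {A, B, D, ∃r.A} (+ ∃-successors)
2. Hence (A ⊔ C) ⊑ (∀r.¬A ⊓ (B ⊔ ¬B)): not entailed.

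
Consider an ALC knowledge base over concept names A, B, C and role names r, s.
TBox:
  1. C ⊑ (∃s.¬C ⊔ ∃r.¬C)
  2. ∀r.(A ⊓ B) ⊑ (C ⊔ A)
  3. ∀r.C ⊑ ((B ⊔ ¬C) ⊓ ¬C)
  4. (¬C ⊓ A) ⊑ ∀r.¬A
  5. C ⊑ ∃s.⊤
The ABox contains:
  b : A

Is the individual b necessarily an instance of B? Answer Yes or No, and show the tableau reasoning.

1. b : B?  L(b) = {A} ∪ {¬B}
   open: L(b) ⊇ {A, ¬B, ¬C, ∀r.¬A, ∃r.(¬A ⊔ ¬B), …} (+ ∃-successors) — b ∉ B possible
2. Hence b : B: not entailed.

No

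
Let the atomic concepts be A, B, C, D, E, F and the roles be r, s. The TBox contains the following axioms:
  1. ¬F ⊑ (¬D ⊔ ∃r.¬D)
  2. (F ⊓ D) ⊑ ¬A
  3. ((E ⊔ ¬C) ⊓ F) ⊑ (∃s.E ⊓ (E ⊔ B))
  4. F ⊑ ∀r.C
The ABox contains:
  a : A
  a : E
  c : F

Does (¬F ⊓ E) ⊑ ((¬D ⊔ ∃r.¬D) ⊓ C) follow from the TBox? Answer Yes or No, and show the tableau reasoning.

No

1. (¬F ⊓ E) ⊑ ((¬D ⊔ ∃r.¬D) ⊓ C)  ⇔  ((¬F ⊓ E) ⊓ ((D ⊓ ∀r.D) ⊔ ¬C)) unsat w.r.t. T
   apply at x₀: ¬F⊑(¬D ⊔ ∃r.¬D)
   open: L(x₀) ⊇ {E, ¬C, ¬D, ¬F}
2. Hence (¬F ⊓ E) ⊑ ((¬D ⊔ ∃r.¬D) ⊓ C): not entailed.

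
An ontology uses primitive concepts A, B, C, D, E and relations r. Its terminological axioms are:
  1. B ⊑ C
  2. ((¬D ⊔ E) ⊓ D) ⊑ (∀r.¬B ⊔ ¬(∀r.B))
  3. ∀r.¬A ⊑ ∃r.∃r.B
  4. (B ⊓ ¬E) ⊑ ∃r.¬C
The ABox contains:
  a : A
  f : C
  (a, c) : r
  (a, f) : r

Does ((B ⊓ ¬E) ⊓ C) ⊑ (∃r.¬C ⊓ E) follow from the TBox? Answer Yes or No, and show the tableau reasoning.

1. ((B ⊓ ¬E) ⊓ C) ⊑ (∃r.¬C ⊓ E)  ⇔  (((B ⊓ ¬E) ⊓ C) ⊓ (∀r.C ⊔ ¬E)) unsat w.r.t. T
   apply at x₀: (B ⊓ ¬E)⊑∃r.¬C
   open: L(x₀) ⊇ {B, C, D, ¬E, ∃r.A, …} (+ ∃-successors)
2. Hence ((B ⊓ ¬E) ⊓ C) ⊑ (∃r.¬C ⊓ E): not entailed.

No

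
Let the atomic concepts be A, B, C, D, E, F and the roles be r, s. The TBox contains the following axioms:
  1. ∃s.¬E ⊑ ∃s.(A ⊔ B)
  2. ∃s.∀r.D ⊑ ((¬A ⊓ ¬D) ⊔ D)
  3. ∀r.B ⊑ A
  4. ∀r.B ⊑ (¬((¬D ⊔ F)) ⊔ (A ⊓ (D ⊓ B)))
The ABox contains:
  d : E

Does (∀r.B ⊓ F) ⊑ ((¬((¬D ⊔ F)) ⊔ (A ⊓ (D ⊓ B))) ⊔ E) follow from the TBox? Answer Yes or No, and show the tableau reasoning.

1. (∀r.B ⊓ F) ⊑ ((¬((¬D ⊔ F)) ⊔ (A ⊓ (D ⊓ B))) ⊔ E)  ⇔  ((∀r.B ⊓ F) ⊓ (((¬D ⊔ F) ⊓ (¬A ⊔ (¬D ⊔ ¬B))) ⊓ ¬E)) unsat w.r.t. T
   all branches close; clash {B, ¬B} at x₀
2. Hence (∀r.B ⊓ F) ⊑ ((¬((¬D ⊔ F)) ⊔ (A ⊓ (D ⊓ B))) ⊔ E): entailed.

Yes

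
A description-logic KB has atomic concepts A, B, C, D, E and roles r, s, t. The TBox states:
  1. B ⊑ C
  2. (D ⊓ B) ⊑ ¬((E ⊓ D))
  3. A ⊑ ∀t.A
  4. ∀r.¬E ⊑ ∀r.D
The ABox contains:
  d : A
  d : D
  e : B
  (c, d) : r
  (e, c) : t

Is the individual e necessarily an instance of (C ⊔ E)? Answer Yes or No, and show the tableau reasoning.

1. e : (C ⊔ E)?  L(e) = {B} ∪ {(¬C ⊓ ¬E)}
   clash {C, ¬C} at e — e ∈ (C ⊔ E)
2. Hence e : (C ⊔ E): entailed.

Yes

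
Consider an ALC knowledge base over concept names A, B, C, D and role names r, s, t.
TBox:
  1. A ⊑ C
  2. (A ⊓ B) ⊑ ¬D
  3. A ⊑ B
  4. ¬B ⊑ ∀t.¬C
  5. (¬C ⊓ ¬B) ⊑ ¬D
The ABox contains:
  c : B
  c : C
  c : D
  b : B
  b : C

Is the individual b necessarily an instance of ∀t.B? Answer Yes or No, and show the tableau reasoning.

No

1. b : ∀t.B?  L(b) = {B, C} ∪ {∃t.¬B}
   open: L(b) ⊇ {B, C, ¬A, ∃t.¬B} (+ ∃-successors) — b ∉ ∀t.B possible
2. Hence b : ∀t.B: not entailed.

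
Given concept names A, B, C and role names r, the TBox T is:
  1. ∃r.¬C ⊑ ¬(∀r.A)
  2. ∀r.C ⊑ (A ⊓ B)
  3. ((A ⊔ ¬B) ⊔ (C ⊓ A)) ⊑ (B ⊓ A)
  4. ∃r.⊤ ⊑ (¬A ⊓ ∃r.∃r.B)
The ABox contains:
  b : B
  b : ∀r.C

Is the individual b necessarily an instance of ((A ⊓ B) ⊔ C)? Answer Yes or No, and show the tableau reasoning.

Yes

1. b : ((A ⊓ B) ⊔ C)?  L(b) = {B, ∀r.C} ∪ {((¬A ⊔ ¬B) ⊓ ¬C)}
   clash {B, ¬B} at b — b ∈ ((A ⊓ B) ⊔ C)
2. Hence b : ((A ⊓ B) ⊔ C): entailed.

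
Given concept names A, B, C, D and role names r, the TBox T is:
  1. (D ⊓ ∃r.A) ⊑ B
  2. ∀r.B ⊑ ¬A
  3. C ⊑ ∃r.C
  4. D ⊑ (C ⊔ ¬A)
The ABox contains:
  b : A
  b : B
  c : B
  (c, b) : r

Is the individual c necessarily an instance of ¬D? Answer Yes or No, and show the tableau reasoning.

No

1. c : ¬D?  L(c) = {B} ∪ {D}
   apply at c: D⊑(C ⊔ ¬A)
   open: L(c) ⊇ {B, D, ¬A, ¬C} — c ∉ ¬D possible
2. Hence c : ¬D: not entailed.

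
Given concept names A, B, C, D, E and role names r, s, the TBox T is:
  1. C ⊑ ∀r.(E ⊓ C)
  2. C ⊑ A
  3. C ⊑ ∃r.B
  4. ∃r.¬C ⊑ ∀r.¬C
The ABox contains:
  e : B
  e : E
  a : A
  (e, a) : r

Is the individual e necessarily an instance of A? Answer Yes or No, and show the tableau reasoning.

1. e : A?  L(e) = {B, E} ∪ {¬A}
   open: L(e) ⊇ {B, E, ¬A, ¬C, ∀r.C} — e ∉ A possible
2. Hence e : A: not entailed.

No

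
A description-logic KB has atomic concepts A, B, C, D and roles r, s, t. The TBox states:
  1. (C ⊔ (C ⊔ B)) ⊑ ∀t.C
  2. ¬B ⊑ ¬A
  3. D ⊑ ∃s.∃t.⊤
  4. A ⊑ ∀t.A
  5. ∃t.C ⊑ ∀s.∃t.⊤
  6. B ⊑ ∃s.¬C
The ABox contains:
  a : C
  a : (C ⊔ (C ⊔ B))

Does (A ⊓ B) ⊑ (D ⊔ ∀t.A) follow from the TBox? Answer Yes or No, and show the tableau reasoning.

1. (A ⊓ B) ⊑ (D ⊔ ∀t.A)  ⇔  ((A ⊓ B) ⊓ (¬D ⊓ ∃t.¬A)) unsat w.r.t. T
   all branches close; clash {A, ¬A} at an ∃-successor
2. Hence (A ⊓ B) ⊑ (D ⊔ ∀t.A): entailed.

Yes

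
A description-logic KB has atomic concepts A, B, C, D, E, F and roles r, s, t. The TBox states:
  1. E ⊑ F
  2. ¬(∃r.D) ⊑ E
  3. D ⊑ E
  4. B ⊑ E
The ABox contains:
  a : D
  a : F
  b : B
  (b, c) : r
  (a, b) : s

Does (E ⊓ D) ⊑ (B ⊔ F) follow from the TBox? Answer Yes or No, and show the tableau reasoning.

Yes

1. (E ⊓ D) ⊑ (B ⊔ F)  ⇔  ((E ⊓ D) ⊓ (¬B ⊓ ¬F)) unsat w.r.t. T
   all branches close; clash {F, ¬F} at x₀
2. Hence (E ⊓ D) ⊑ (B ⊔ F): entailed.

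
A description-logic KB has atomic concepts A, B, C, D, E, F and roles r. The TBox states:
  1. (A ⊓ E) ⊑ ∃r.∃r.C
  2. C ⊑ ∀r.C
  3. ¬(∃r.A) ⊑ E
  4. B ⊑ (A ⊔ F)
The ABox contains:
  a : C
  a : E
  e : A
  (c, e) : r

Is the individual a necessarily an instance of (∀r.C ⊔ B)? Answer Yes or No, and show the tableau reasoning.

Yes

1. a : (∀r.C ⊔ B)?  L(a) = {C, E} ∪ {(∃r.¬C ⊓ ¬B)}
   clash {C, ¬C} at an ∃-successor — a ∈ (∀r.C ⊔ B)
2. Hence a : (∀r.C ⊔ B): entailed.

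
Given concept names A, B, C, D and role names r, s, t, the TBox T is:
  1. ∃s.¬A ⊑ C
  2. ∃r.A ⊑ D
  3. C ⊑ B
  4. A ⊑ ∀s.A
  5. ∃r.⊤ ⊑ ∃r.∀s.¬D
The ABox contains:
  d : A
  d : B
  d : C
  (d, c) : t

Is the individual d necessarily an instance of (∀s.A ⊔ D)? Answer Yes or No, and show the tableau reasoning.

1. d : (∀s.A ⊔ D)?  L(d) = {A, B, C} ∪ {(∃s.¬A ⊓ ¬D)}
   clash {D, ¬D} at d — d ∈ (∀s.A ⊔ D)
2. Hence d : (∀s.A ⊔ D): entailed.

Yes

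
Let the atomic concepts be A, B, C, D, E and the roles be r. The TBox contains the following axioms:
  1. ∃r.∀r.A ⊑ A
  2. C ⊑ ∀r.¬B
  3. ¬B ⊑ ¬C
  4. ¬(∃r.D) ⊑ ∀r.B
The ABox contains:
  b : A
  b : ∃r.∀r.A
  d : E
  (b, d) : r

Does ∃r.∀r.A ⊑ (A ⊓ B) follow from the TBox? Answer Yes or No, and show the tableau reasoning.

No

1. ∃r.∀r.A ⊑ (A ⊓ B)  ⇔  (∃r.∀r.A ⊓ (¬A ⊔ ¬B)) unsat w.r.t. T
   apply at x₀: ∃r.∀r.A⊑A
   open: L(x₀) ⊇ {A, ¬B, ¬C, ∃r.D, ∃r.∀r.A} (+ ∃-successors)
2. Hence ∃r.∀r.A ⊑ (A ⊓ B): not entailed.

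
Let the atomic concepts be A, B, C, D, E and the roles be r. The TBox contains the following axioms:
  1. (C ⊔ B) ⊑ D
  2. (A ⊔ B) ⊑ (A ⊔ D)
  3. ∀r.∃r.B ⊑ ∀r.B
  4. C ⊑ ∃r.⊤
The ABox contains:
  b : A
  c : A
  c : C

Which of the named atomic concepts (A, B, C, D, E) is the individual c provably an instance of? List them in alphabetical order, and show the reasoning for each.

{A, C, D}

1. c : A?  L(c) = {A, C} ∪ {¬A}
   clash {A, ¬A} at c — c ∈ A
2. c : B?  L(c) = {A, C} ∪ {¬B}
   apply at c: C⊑∃r.⊤
   open: L(c) ⊇ {A, C, D, ¬B, ∃r.∀r.¬B, …} (+ ∃-successors) — c ∉ B possible
3. c : C?  L(c) = {A, C} ∪ {¬C}
   clash {C, ¬C} at c — c ∈ C
4. c : D?  L(c) = {A, C} ∪ {¬D}
   clash {D, ¬D} at c — c ∈ D
5. c : E?  L(c) = {A, C} ∪ {¬E}
   apply at c: C⊑∃r.⊤
   open: L(c) ⊇ {A, C, D, ¬E, ∃r.∀r.¬B, …} (+ ∃-successors) — c ∉ E possible
6. Entailed for c: {A, C, D}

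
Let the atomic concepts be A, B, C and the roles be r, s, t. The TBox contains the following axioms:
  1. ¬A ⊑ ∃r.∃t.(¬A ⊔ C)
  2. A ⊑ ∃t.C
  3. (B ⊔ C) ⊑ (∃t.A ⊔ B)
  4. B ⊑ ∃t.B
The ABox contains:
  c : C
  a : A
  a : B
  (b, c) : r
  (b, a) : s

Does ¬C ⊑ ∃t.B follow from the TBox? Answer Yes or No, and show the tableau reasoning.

No

1. ¬C ⊑ ∃t.B  ⇔  (¬C ⊓ ∀t.¬B) unsat w.r.t. T
   open: L(x₀) ⊇ {¬A, ¬B, ¬C, ∀t.¬B, ∃r.∃t.(¬A ⊔ C)} (+ ∃-successors)
2. Hence ¬C ⊑ ∃t.B: not entailed.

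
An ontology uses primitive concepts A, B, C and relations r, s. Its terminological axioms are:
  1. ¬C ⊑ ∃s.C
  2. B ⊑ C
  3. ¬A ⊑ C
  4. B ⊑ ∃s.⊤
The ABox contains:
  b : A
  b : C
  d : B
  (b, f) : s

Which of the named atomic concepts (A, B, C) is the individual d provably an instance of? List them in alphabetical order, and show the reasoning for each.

1. d : A?  L(d) = {B} ∪ {¬A}
   apply at d: B⊑C; ¬A⊑C; B⊑∃s.⊤
   open: L(d) ⊇ {B, C, ¬A, ∃s.⊤} (+ ∃-successors) — d ∉ A possible
2. d : B?  L(d) = {B} ∪ {¬B}
   clash {B, ¬B} at d — d ∈ B
3. d : C?  L(d) = {B} ∪ {¬C}
   clash {C, ¬C} at d — d ∈ C
4. Entailed for d: {B, C}

{B, C}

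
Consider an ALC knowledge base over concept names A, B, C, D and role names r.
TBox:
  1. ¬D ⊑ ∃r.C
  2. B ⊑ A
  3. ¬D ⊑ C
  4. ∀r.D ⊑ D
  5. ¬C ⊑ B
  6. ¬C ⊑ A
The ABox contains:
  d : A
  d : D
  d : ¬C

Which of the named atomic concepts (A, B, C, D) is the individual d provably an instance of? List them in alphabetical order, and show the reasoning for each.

1. d : A?  L(d) = {A, D, ¬C} ∪ {¬A}
   clash {A, ¬A} at d — d ∈ A
2. d : B?  L(d) = {A, D, ¬C} ∪ {¬B}
   clash {B, ¬B} at d — d ∈ B
3. d : C?  L(d) = {A, D, ¬C} ∪ {¬C}
   apply at d: ¬C⊑B
   open: L(d) ⊇ {A, B, D, ¬C} — d ∉ C possible
4. d : D?  L(d) = {A, D, ¬C} ∪ {¬D}
   clash {D, ¬D} at d — d ∈ D
5. Entailed for d: {A, B, D}

{A, B, D}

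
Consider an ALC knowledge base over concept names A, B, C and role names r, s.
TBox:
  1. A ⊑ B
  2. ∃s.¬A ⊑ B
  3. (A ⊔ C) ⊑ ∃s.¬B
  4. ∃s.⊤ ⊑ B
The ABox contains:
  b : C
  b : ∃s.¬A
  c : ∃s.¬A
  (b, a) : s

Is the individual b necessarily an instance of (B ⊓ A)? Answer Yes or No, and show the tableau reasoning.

1. b : (B ⊓ A)?  L(b) = {C, ∃s.¬A} ∪ {(¬B ⊔ ¬A)}
   apply at b: ∃s.¬A⊑B
   open: L(b) ⊇ {B, C, ¬A, ∃s.¬A, ∃s.¬B} (+ ∃-successors) — b ∉ (B ⊓ A) possible
2. Hence b : (B ⊓ A): not entailed.

No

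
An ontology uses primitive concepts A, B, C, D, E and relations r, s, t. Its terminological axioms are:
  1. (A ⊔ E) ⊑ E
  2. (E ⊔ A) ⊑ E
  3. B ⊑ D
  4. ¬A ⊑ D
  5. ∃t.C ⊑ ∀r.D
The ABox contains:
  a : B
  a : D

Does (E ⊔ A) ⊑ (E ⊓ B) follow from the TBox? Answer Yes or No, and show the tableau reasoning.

No

1. (E ⊔ A) ⊑ (E ⊓ B)  ⇔  ((E ⊔ A) ⊓ (¬E ⊔ ¬B)) unsat w.r.t. T
   apply at x₀: (E ⊔ A)⊑E
   open: L(x₀) ⊇ {A, E, ¬B, ∀t.¬C}
2. Hence (E ⊔ A) ⊑ (E ⊓ B): not entailed.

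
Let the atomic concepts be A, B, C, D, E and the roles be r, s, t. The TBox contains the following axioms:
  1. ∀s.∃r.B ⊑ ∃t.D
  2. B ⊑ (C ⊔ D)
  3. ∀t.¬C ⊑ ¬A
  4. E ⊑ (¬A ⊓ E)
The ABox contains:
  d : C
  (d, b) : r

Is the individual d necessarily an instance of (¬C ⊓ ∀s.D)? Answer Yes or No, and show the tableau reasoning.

1. d : (¬C ⊓ ∀s.D)?  L(d) = {C} ∪ {(C ⊔ ∃s.¬D)}
   open: L(d) ⊇ {C, ¬B, ¬E, ∃s.∀r.¬B, ∃t.C} (+ ∃-successors) — d ∉ (¬C ⊓ ∀s.D) possible
2. Hence d : (¬C ⊓ ∀s.D): not entailed.

No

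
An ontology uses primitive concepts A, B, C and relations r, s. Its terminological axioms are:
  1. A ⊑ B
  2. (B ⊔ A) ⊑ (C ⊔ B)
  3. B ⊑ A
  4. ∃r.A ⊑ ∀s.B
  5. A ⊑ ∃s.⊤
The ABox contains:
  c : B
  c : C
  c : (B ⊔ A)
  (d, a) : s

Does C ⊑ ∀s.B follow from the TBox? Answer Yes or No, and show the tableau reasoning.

No

1. C ⊑ ∀s.B  ⇔  (C ⊓ ∃s.¬B) unsat w.r.t. T
   open: L(x₀) ⊇ {C, ¬A, ¬B, ∀r.¬A, ∃s.¬B} (+ ∃-successors)
2. Hence C ⊑ ∀s.B: not entailed.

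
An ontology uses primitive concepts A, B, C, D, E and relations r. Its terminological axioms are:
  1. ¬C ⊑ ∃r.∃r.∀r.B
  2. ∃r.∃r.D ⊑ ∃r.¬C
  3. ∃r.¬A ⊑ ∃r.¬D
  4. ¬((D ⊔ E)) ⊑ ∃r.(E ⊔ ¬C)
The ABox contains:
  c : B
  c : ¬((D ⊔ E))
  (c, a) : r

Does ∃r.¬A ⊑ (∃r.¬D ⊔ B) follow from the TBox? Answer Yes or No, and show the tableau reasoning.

Yes

1. ∃r.¬A ⊑ (∃r.¬D ⊔ B)  ⇔  (∃r.¬A ⊓ (∀r.D ⊓ ¬B)) unsat w.r.t. T
   all branches close; clash {D, ¬D} at an ∃-successor
2. Hence ∃r.¬A ⊑ (∃r.¬D ⊔ B): entailed.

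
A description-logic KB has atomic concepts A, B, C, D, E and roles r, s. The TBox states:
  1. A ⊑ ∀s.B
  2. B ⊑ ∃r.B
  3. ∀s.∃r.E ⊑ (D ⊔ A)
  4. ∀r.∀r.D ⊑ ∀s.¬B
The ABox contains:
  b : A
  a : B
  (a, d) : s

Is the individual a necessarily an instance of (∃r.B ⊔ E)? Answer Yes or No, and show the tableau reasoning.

Yes

1. a : (∃r.B ⊔ E)?  L(a) = {B} ∪ {(∀r.¬B ⊓ ¬E)}
   clash {B, ¬B} at d — a ∈ (∃r.B ⊔ E)
2. Hence a : (∃r.B ⊔ E): entailed.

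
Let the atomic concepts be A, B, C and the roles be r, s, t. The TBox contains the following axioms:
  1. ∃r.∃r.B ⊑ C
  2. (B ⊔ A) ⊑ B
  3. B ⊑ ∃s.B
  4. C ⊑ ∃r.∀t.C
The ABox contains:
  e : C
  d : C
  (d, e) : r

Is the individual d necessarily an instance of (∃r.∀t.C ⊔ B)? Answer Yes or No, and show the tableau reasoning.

1. d : (∃r.∀t.C ⊔ B)?  L(d) = {C} ∪ {(∀r.∃t.¬C ⊓ ¬B)}
   clash {B, ¬B} at d — d ∈ (∃r.∀t.C ⊔ B)
2. Hence d : (∃r.∀t.C ⊔ B): entailed.

Yes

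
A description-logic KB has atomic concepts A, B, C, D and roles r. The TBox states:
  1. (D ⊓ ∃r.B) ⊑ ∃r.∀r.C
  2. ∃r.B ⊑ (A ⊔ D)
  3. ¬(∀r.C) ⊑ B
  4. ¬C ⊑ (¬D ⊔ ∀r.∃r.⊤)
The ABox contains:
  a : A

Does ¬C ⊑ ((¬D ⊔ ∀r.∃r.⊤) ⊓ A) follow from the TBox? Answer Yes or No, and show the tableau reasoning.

1. ¬C ⊑ ((¬D ⊔ ∀r.∃r.⊤) ⊓ A)  ⇔  (¬C ⊓ ((D ⊓ ∃r.∀r.⊥) ⊔ ¬A)) unsat w.r.t. T
   apply at x₀: ¬C⊑(¬D ⊔ ∀r.∃r.⊤)
   open: L(x₀) ⊇ {¬A, ¬C, ¬D, ∀r.C, ∀r.¬B}
2. Hence ¬C ⊑ ((¬D ⊔ ∀r.∃r.⊤) ⊓ A): not entailed.

No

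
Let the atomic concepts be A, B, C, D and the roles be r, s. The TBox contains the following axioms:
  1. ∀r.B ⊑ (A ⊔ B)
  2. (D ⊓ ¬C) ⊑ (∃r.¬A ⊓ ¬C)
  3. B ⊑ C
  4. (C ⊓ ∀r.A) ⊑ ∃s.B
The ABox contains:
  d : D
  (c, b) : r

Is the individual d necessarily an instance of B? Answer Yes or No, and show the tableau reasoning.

1. d : B?  L(d) = {D} ∪ {¬B}
   open: L(d) ⊇ {D, ¬B, ¬C, ∃r.¬A, ∃r.¬B} (+ ∃-successors) — d ∉ B possible
2. Hence d : B: not entailed.

No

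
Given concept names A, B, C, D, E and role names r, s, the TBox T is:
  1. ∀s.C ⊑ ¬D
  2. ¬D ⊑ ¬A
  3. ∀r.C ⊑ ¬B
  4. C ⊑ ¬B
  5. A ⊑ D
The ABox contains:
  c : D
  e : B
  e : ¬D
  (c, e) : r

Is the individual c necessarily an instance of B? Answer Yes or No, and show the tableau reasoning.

No

1. c : B?  L(c) = {D} ∪ {¬B}
   open: L(c) ⊇ {D, ¬B, ∃s.¬C} (+ ∃-successors) — c ∉ B possible
2. Hence c : B: not entailed.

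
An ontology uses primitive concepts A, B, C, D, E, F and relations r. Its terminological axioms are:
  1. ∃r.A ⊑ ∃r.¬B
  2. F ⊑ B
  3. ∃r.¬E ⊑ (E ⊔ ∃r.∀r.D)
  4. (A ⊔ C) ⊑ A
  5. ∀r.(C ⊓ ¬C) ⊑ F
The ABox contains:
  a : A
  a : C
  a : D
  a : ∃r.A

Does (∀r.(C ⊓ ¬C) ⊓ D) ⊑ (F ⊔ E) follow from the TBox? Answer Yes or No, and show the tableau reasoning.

1. (∀r.(C ⊓ ¬C) ⊓ D) ⊑ (F ⊔ E)  ⇔  ((∀r.(C ⊓ ¬C) ⊓ D) ⊓ (¬F ⊓ ¬E)) unsat w.r.t. T
   all branches close; clash {F, ¬F} at x₀
2. Hence (∀r.(C ⊓ ¬C) ⊓ D) ⊑ (F ⊔ E): entailed.

Yes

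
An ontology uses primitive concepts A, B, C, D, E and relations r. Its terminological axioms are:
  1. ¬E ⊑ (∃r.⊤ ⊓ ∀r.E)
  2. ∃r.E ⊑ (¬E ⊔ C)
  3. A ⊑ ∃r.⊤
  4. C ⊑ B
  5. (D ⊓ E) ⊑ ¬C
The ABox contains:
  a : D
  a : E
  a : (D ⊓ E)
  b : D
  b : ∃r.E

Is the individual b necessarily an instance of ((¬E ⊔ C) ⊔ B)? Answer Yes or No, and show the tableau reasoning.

1. b : ((¬E ⊔ C) ⊔ B)?  L(b) = {D, ∃r.E} ∪ {((E ⊓ ¬C) ⊓ ¬B)}
   clash {C, ¬C} at b — b ∈ ((¬E ⊔ C) ⊔ B)
2. Hence b : ((¬E ⊔ C) ⊔ B): entailed.

Yes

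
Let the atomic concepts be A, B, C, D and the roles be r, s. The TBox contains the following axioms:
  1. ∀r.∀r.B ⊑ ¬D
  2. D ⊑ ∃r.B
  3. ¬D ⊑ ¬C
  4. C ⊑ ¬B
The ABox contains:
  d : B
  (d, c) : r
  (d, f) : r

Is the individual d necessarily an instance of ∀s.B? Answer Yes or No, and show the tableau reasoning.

1. d : ∀s.B?  L(d) = {B} ∪ {∃s.¬B}
   open: L(d) ⊇ {B, D, ¬C, ∃r.B, ∃r.∃r.¬B, …} (+ ∃-successors) — d ∉ ∀s.B possible
2. Hence d : ∀s.B: not entailed.

No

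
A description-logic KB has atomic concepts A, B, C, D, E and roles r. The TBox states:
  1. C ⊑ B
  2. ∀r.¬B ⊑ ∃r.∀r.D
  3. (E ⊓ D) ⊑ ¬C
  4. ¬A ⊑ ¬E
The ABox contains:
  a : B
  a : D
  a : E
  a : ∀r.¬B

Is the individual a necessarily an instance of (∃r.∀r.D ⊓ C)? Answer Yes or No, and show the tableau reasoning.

No

1. a : (∃r.∀r.D ⊓ C)?  L(a) = {B, D, E, ∀r.¬B} ∪ {(∀r.∃r.¬D ⊔ ¬C)}
   apply at a: ∀r.¬B⊑∃r.∀r.D
   open: L(a) ⊇ {A, B, D, E, ¬C, …} (+ ∃-successors) — a ∉ (∃r.∀r.D ⊓ C) possible
2. Hence a : (∃r.∀r.D ⊓ C): not entailed.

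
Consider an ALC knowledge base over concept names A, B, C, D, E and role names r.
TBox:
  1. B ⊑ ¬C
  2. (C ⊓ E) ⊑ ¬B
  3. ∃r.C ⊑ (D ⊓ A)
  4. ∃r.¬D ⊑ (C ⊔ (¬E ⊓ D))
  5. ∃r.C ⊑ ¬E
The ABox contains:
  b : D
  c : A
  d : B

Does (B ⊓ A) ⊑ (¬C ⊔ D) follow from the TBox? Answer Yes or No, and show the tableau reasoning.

Yes

1. (B ⊓ A) ⊑ (¬C ⊔ D)  ⇔  ((B ⊓ A) ⊓ (C ⊓ ¬D)) unsat w.r.t. T
   all branches close; clash {C, ¬C} at x₀
2. Hence (B ⊓ A) ⊑ (¬C ⊔ D): entailed.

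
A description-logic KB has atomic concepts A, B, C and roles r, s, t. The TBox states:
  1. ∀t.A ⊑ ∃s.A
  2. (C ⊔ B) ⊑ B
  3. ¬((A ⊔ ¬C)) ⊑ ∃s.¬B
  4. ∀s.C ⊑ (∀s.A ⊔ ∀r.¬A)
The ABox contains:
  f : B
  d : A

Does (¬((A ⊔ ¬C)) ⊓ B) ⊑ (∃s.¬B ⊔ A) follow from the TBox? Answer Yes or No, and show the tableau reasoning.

1. (¬((A ⊔ ¬C)) ⊓ B) ⊑ (∃s.¬B ⊔ A)  ⇔  (((¬A ⊓ C) ⊓ B) ⊓ (∀s.B ⊓ ¬A)) unsat w.r.t. T
   all branches close; clash {B, ¬B} at an ∃-successor
2. Hence (¬((A ⊔ ¬C)) ⊓ B) ⊑ (∃s.¬B ⊔ A): entailed.

Yes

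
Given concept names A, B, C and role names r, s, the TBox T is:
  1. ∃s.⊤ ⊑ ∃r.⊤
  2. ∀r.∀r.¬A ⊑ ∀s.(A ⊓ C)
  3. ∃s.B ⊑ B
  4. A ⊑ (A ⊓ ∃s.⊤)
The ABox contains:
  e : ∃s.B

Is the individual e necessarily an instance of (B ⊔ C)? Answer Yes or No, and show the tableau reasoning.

Yes

1. e : (B ⊔ C)?  L(e) = {∃s.B} ∪ {(¬B ⊓ ¬C)}
   clash {B, ¬B} at e — e ∈ (B ⊔ C)
2. Hence e : (B ⊔ C): entailed.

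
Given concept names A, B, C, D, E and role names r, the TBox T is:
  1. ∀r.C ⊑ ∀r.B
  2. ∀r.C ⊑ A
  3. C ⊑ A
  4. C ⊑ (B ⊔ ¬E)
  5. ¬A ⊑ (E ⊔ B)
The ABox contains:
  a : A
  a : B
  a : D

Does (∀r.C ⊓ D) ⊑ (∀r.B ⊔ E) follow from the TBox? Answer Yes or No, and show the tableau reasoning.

1. (∀r.C ⊓ D) ⊑ (∀r.B ⊔ E)  ⇔  ((∀r.C ⊓ D) ⊓ (∃r.¬B ⊓ ¬E)) unsat w.r.t. T
   all branches close; clash {B, ¬B} at an ∃-successor
2. Hence (∀r.C ⊓ D) ⊑ (∀r.B ⊔ E): entailed.

Yes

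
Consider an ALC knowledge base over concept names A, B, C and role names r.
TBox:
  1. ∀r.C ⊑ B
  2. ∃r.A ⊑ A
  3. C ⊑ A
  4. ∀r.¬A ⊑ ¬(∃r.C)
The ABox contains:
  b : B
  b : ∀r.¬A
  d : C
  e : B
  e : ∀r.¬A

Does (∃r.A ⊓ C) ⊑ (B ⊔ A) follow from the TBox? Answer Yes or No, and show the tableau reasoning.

1. (∃r.A ⊓ C) ⊑ (B ⊔ A)  ⇔  ((∃r.A ⊓ C) ⊓ (¬B ⊓ ¬A)) unsat w.r.t. T
   all branches close; clash {A, ¬A} at x₀
2. Hence (∃r.A ⊓ C) ⊑ (B ⊔ A): entailed.

Yes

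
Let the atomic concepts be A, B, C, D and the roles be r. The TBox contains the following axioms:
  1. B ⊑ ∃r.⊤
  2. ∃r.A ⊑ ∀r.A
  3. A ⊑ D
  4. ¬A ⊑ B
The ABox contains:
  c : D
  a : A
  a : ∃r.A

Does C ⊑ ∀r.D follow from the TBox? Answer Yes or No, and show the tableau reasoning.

1. C ⊑ ∀r.D  ⇔  (C ⊓ ∃r.¬D) unsat w.r.t. T
   open: L(x₀) ⊇ {A, C, D, ¬B, ∀r.¬A, …} (+ ∃-successors)
2. Hence C ⊑ ∀r.D: not entailed.

No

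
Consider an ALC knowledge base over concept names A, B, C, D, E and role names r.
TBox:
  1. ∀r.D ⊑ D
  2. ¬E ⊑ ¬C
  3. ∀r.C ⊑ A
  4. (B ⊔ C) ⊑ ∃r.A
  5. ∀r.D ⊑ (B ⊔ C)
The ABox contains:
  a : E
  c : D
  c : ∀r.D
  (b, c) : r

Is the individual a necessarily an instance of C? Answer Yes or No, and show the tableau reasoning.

1. a : C?  L(a) = {E} ∪ {¬C}
   open: L(a) ⊇ {E, ¬B, ¬C, ∃r.¬C, ∃r.¬D} (+ ∃-successors) — a ∉ C possible
2. Hence a : C: not entailed.

No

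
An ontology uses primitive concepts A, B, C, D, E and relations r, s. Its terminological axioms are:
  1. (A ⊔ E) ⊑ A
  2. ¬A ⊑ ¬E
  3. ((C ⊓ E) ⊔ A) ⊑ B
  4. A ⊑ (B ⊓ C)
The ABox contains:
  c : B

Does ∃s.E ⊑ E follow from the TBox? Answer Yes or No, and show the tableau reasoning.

No

1. ∃s.E ⊑ E  ⇔  (∃s.E ⊓ ¬E) unsat w.r.t. T
   open: L(x₀) ⊇ {¬A, ¬E, ∃s.E} (+ ∃-successors)
2. Hence ∃s.E ⊑ E: not entailed.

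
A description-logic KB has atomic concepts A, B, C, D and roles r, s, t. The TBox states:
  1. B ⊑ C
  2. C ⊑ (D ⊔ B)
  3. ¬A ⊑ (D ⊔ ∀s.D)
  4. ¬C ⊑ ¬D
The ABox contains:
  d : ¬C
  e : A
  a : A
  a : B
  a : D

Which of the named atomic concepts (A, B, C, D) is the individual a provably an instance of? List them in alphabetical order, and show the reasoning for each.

{A, B, C, D}

1. a : A?  L(a) = {A, B, D} ∪ {¬A}
   clash {A, ¬A} at a — a ∈ A
2. a : B?  L(a) = {A, B, D} ∪ {¬B}
   clash {B, ¬B} at a — a ∈ B
3. a : C?  L(a) = {A, B, D} ∪ {¬C}
   clash {D, ¬D} at a — a ∈ C
4. a : D?  L(a) = {A, B, D} ∪ {¬D}
   clash {D, ¬D} at a — a ∈ D
5. Entailed for a: {A, B, C, D}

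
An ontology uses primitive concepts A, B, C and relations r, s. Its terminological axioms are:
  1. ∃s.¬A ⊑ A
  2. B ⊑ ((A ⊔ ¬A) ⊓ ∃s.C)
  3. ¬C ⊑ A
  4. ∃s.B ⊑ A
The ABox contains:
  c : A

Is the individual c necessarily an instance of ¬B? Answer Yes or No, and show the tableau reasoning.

No

1. c : ¬B?  L(c) = {A} ∪ {B}
   apply at c: B⊑((A ⊔ ¬A) ⊓ ∃s.C)
   open: L(c) ⊇ {A, B, ∃s.C} (+ ∃-successors) — c ∉ ¬B possible
2. Hence c : ¬B: not entailed.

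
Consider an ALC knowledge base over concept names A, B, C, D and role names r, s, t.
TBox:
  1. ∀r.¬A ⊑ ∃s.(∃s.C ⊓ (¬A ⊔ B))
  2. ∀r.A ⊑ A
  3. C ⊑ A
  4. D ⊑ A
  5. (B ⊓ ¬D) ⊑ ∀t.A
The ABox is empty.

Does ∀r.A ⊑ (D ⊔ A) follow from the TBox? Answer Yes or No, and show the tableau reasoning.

Yes

1. ∀r.A ⊑ (D ⊔ A)  ⇔  (∀r.A ⊓ (¬D ⊓ ¬A)) unsat w.r.t. T
   all branches close; clash {A, ¬A} at x₀
2. Hence ∀r.A ⊑ (D ⊔ A): entailed.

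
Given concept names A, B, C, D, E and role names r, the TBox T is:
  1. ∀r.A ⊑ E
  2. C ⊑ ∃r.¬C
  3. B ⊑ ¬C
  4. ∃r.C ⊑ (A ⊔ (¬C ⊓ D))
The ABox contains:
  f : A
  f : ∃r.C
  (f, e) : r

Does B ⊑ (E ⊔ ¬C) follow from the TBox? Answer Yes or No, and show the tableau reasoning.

Yes

1. B ⊑ (E ⊔ ¬C)  ⇔  (B ⊓ (¬E ⊓ C)) unsat w.r.t. T
   all branches close; clash {C, ¬C} at x₀
2. Hence B ⊑ (E ⊔ ¬C): entailed.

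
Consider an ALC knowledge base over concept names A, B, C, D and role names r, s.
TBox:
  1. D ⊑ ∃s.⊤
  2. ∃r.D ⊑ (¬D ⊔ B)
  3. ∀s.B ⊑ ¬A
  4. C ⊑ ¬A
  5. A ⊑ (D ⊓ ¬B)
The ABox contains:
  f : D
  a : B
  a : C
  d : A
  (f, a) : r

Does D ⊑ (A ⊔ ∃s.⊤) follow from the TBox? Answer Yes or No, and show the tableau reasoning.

1. D ⊑ (A ⊔ ∃s.⊤)  ⇔  (D ⊓ (¬A ⊓ ∀s.⊥)) unsat w.r.t. T
   all branches close; clash ⊥ at an ∃-successor
2. Hence D ⊑ (A ⊔ ∃s.⊤): entailed.

Yes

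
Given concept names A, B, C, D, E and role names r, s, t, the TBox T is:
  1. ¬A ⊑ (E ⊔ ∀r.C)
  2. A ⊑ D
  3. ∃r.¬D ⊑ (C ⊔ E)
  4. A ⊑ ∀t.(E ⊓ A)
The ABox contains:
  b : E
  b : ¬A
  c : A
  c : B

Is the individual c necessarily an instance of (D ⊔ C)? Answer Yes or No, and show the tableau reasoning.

1. c : (D ⊔ C)?  L(c) = {A, B} ∪ {(¬D ⊓ ¬C)}
   clash {D, ¬D} at c — c ∈ (D ⊔ C)
2. Hence c : (D ⊔ C): entailed.

Yes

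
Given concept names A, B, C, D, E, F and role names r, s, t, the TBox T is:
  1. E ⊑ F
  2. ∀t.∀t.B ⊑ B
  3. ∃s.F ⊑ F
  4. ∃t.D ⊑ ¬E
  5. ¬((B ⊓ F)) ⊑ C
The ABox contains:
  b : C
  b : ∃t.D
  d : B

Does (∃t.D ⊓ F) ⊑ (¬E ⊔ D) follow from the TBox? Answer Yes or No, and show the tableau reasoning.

Yes

1. (∃t.D ⊓ F) ⊑ (¬E ⊔ D)  ⇔  ((∃t.D ⊓ F) ⊓ (E ⊓ ¬D)) unsat w.r.t. T
   all branches close; clash {E, ¬E} at x₀
2. Hence (∃t.D ⊓ F) ⊑ (¬E ⊔ D): entailed.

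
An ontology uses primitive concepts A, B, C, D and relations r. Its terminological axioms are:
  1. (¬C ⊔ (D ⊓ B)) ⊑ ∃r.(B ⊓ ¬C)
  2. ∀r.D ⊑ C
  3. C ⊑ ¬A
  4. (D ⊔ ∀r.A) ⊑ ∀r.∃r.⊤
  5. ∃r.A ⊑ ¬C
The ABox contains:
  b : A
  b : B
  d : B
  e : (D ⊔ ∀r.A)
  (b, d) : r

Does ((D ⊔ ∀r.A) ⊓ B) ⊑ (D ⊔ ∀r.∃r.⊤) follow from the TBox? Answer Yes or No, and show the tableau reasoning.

Yes

1. ((D ⊔ ∀r.A) ⊓ B) ⊑ (D ⊔ ∀r.∃r.⊤)  ⇔  (((D ⊔ ∀r.A) ⊓ B) ⊓ (¬D ⊓ ∃r.∀r.⊥)) unsat w.r.t. T
   all branches close; clash {C, ¬C} at x₀
2. Hence ((D ⊔ ∀r.A) ⊓ B) ⊑ (D ⊔ ∀r.∃r.⊤): entailed.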